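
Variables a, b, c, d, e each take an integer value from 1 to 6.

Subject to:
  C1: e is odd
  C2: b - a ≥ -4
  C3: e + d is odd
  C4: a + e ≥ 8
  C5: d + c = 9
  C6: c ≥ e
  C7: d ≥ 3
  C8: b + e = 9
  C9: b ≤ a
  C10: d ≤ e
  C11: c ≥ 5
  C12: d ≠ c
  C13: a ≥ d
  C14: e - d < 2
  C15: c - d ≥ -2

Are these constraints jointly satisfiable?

Setting (a, b, c, d, e) = (6, 4, 5, 4, 5) satisfies everything: constraint 2: b - a = -2; constraint 4: a + e = 11, and the others follow.

Satisfiable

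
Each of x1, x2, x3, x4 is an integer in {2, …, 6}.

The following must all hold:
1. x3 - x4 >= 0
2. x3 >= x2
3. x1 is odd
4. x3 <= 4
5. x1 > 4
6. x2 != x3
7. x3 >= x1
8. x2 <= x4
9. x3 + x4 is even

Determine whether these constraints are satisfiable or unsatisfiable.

Unsatisfiable

From constraint 5: x1 ≥ 5. From constraints 4 and 7: x1 ≤ x3 and x3 ≤ 4, so x1 ≤ 4. But 4 < 5, so no value of x1 works.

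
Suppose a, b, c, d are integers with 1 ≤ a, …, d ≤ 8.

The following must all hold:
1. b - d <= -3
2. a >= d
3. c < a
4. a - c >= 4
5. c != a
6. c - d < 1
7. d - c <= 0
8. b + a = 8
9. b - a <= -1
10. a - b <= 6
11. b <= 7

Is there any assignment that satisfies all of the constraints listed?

Constraints 1, 4, 7, and 10 give c − d ≥ 0, d − b ≥ 3, b − a ≥ -6, a − c ≥ 4.
Adding all 4 inequalities: the left sides telescope to 0, and the right sides sum to 0 + 3 + (-6) + 4 = 1. So 0 ≥ 1, which is false.

Unsatisfiable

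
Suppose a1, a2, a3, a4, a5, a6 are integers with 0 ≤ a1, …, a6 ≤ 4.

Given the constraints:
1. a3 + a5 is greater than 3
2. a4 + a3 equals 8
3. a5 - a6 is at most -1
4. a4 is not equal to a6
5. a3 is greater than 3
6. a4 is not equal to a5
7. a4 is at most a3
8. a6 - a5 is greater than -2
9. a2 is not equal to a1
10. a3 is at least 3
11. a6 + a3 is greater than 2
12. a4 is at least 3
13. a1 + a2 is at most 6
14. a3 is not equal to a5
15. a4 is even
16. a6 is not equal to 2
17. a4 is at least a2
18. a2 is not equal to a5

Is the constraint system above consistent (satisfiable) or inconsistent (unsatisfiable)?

Satisfiable

Try a1 = 1, a2 = 4, a3 = 4, a4 = 4, a5 = 0, a6 = 1.
Check constraint 1: a3 + a5 = 4; constraint 2: a4 + a3 = 8; constraint 3: a5 - a6 = -1. The remaining constraints are straightforward to verify.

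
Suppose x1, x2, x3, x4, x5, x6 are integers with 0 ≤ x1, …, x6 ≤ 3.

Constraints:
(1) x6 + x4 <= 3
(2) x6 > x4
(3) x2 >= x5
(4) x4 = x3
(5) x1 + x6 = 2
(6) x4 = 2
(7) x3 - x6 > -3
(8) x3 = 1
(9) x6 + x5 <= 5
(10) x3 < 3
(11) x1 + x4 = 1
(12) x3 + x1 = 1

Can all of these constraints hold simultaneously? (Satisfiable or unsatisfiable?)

Unsatisfiable

Constraint 6 fixes x4 = 2 and constraint 8 fixes x3 = 1, but constraint 4 requires x4 = x3. Since 2 ≠ 1, contradiction.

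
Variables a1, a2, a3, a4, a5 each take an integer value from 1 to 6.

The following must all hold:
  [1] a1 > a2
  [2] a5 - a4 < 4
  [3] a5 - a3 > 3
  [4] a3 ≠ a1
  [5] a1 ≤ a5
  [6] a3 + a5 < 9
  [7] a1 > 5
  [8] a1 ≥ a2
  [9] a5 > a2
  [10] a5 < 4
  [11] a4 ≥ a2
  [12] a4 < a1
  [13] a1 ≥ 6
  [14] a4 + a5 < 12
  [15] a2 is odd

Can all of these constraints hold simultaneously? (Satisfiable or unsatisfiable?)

From constraints 5 and 13: a5 ≥ a1 and a1 ≥ 6, so a5 ≥ 6. From constraint 10: a5 ≤ 3. But 3 < 6, so no value of a5 works.

Unsatisfiable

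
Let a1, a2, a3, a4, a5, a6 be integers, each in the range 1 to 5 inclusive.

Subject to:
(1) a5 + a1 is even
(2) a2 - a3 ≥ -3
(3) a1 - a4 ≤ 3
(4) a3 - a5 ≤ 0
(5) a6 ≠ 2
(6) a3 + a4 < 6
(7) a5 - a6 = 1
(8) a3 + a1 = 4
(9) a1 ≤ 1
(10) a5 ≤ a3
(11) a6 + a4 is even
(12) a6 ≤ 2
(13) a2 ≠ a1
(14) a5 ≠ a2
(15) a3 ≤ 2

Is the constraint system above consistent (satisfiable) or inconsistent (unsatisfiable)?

From constraint 15: a3 ≤ 2. From constraint 9: a1 ≤ 1. Hence a3 + a1 ≤ 3. But constraint 8 requires a3 + a1 = 4, and 4 > 3. Contradiction.

Unsatisfiable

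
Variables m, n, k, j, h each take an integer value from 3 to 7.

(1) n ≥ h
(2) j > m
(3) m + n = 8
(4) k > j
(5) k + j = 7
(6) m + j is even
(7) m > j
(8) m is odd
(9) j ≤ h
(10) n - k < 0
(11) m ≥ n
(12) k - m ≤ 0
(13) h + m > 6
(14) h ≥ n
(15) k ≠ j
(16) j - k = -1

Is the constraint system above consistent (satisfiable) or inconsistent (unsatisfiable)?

Constraints 1, 2, 9, 10, and 12 give m < j, j ≤ h, h ≤ n, n < k, k ≤ m. Chaining: m < j ≤ h ≤ n < k ≤ m, which forces m < m — impossible.

Unsatisfiable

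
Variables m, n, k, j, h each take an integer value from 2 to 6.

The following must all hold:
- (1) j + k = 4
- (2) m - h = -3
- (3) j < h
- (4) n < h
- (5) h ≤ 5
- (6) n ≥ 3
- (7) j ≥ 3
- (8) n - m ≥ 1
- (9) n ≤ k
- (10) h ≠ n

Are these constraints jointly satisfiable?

Unsatisfiable

From constraint 7: j ≥ 3. From constraints 6 and 9: k ≥ n ≥ 3. Hence j + k ≥ 6. But constraint 1 requires j + k = 4, and 4 < 6. Contradiction.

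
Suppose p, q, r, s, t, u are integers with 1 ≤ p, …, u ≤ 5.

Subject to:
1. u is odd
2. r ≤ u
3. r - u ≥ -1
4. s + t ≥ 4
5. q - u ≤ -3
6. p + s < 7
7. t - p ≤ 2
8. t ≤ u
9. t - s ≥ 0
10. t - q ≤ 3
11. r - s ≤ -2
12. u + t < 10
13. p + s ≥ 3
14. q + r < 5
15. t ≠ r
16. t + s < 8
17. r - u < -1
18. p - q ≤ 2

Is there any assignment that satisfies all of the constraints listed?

Unsatisfiable

Constraints 3, 5, 9, 10, and 11 give s − r ≥ 2, r − u ≥ -1, u − q ≥ 3, q − t ≥ -3, t − s ≥ 0.
Adding all 5 inequalities: the left sides telescope to 0, and the right sides sum to 2 + (-1) + 3 + (-3) + 0 = 1. So 0 ≥ 1, which is false.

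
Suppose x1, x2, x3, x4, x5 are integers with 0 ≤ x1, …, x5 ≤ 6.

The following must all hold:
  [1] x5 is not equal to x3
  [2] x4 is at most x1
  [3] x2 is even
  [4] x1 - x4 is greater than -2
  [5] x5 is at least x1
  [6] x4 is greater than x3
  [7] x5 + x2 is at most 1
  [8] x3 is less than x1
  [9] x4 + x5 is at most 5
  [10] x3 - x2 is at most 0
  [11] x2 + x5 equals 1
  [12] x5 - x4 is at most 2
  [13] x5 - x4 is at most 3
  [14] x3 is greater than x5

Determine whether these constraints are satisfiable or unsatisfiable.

Unsatisfiable

Constraints 2, 5, 6, and 14 give x5 < x3, x3 < x4, x4 ≤ x1, x1 ≤ x5. Chaining: x5 < x3 < x4 ≤ x1 ≤ x5, which forces x5 < x5 — impossible.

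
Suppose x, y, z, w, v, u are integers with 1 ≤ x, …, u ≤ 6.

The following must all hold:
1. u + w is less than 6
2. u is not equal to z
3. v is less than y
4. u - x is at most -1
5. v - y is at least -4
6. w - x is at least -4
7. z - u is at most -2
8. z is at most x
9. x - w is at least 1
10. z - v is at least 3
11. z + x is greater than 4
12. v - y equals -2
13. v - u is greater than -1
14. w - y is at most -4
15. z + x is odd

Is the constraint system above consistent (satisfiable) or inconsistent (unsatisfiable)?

Constraints 4, 5, 6, 7, 10, and 14 give v − y ≥ -4, y − w ≥ 4, w − x ≥ -4, x − u ≥ 1, u − z ≥ 2, z − v ≥ 3.
Adding all 6 inequalities: the left sides telescope to 0, and the right sides sum to (-4) + 4 + (-4) + 1 + 2 + 3 = 2. So 0 ≥ 2, which is false.

Unsatisfiable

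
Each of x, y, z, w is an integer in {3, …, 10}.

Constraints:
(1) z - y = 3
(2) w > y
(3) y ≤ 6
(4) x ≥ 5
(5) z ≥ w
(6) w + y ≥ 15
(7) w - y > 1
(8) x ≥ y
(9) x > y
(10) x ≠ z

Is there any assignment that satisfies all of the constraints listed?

One satisfying assignment is x = 8, y = 6, z = 9, w = 9.
For the less obvious constraints — constraint 1: z - y = 3; constraint 6: w + y = 15; constraint 7: w - y = 3 — and the others hold by inspection.

Satisfiable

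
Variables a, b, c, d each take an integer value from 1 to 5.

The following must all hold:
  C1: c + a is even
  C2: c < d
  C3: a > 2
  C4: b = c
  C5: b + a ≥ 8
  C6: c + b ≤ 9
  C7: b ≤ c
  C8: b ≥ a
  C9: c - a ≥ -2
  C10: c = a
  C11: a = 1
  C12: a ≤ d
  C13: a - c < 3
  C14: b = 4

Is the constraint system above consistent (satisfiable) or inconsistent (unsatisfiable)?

Constraint 14 fixes b = 4 and constraint 11 fixes a = 1. Constraints 4 and 10 give b = c = a, so b = a. But 4 ≠ 1 — contradiction.

Unsatisfiable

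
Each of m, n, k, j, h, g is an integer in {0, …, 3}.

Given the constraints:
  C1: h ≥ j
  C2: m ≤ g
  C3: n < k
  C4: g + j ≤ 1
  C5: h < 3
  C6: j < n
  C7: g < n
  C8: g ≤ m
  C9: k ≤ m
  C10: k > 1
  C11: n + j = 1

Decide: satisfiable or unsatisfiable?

Unsatisfiable

Constraints 2, 3, 7, and 9 give k ≤ m, m ≤ g, g < n, n < k. Chaining: k ≤ m ≤ g < n < k, which forces k < k — impossible.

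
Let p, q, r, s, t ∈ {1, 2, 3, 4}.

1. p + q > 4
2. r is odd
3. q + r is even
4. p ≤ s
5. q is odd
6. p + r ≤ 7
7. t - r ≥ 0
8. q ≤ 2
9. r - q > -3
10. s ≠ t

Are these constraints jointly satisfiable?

Satisfiable

Setting (p, q, r, s, t) = (4, 1, 1, 4, 1) satisfies everything: constraint 1: p + q = 5; constraint 6: p + r = 5; constraint 7: t - r = 0, and the others follow.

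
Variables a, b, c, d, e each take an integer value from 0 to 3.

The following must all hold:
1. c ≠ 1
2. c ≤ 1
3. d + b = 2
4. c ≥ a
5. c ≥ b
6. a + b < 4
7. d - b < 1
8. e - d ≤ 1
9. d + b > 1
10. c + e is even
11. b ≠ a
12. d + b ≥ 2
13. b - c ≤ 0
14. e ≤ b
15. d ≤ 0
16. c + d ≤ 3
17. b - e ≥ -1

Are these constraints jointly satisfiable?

From constraint 15: d ≤ 0. From constraints 2 and 5: b ≤ c ≤ 1. Hence d + b ≤ 1. But constraint 12 requires d + b ≥ 2, and 2 > 1. Contradiction.

Unsatisfiable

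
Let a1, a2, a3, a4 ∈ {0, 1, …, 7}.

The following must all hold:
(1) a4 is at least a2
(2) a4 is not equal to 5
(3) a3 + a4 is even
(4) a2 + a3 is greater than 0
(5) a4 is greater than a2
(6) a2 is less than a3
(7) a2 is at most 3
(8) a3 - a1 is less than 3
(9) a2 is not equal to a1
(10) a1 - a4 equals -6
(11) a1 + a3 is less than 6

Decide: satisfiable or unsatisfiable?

Satisfiable

Try a1 = 1, a2 = 0, a3 = 3, a4 = 7.
Check constraint 4: a2 + a3 = 3; constraint 8: a3 - a1 = 2; constraint 10: a1 - a4 = -6. The remaining constraints are straightforward to verify.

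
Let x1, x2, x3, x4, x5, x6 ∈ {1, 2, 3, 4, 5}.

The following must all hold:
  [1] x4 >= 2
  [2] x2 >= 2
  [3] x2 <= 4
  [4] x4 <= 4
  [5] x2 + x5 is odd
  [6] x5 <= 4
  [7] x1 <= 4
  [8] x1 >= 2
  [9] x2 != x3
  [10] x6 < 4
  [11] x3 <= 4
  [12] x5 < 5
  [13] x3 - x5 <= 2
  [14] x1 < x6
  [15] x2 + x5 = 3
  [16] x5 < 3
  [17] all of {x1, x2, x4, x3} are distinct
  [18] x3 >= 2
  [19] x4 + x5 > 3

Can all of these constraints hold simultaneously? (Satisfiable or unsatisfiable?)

Constraints 1, 2, 3, 4, 7, 8, 11, and 18 confine each of x1, x2, x4, x3 to the 3 values {2, …, 4}.
Constraint 17 requires all 4 of them to be distinct, but only 3 values are available — impossible by the pigeonhole principle.

Unsatisfiable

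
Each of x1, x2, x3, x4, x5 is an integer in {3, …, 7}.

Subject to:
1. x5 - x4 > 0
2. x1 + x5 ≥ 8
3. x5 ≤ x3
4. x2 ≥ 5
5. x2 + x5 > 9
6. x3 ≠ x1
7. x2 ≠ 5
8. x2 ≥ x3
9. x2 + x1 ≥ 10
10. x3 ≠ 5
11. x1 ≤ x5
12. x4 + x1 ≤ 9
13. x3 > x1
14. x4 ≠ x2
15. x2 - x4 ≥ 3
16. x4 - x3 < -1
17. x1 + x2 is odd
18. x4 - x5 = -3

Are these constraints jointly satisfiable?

Satisfiable

One satisfying assignment is x1 = 5, x2 = 6, x3 = 6, x4 = 3, x5 = 6.
For the less obvious constraints — constraint 1: x5 - x4 = 3; constraint 2: x1 + x5 = 11 — and the others hold by inspection.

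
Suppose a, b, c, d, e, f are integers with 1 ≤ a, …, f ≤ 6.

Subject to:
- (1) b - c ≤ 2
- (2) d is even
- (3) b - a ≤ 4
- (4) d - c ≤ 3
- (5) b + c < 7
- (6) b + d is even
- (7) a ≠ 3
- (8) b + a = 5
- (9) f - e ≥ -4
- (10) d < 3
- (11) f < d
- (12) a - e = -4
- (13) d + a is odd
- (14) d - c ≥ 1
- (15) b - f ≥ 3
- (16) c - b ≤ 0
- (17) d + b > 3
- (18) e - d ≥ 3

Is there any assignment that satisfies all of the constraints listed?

Constraints 1, 9, 14, 15, and 18 give d − c ≥ 1, c − b ≥ -2, b − f ≥ 3, f − e ≥ -4, e − d ≥ 3.
Adding all 5 inequalities: the left sides telescope to 0, and the right sides sum to 1 + (-2) + 3 + (-4) + 3 = 1. So 0 ≥ 1, which is false.

Unsatisfiable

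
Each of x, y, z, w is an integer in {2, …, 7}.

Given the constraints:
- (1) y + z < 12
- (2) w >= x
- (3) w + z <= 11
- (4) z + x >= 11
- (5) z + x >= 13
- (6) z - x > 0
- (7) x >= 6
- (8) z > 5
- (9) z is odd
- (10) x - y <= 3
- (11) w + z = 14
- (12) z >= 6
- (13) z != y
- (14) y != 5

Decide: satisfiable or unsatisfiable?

From constraints 2 and 7: w ≥ x ≥ 6. From constraint 12: z ≥ 6. Hence w + z ≥ 12. But constraint 3 requires w + z ≤ 11, and 11 < 12. Contradiction.

Unsatisfiable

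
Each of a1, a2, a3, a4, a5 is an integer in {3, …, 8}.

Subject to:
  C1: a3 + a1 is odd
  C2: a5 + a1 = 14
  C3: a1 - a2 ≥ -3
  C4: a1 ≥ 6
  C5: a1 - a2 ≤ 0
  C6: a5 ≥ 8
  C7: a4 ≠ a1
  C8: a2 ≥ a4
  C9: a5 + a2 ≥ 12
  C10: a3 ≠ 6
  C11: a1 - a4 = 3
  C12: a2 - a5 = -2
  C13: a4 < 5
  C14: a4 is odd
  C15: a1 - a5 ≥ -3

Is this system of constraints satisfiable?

Satisfiable

Setting (a1, a2, a3, a4, a5) = (6, 6, 3, 3, 8) satisfies everything: constraint 2: a5 + a1 = 14; constraint 3: a1 - a2 = 0, and the others follow.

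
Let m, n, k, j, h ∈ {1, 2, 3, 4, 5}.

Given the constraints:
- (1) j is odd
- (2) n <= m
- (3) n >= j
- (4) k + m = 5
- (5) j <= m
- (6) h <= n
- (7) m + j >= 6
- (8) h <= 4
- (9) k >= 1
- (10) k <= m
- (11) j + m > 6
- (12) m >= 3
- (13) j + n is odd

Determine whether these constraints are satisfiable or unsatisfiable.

Try m = 4, n = 4, k = 1, j = 3, h = 4.
Check constraint 4: k + m = 5; constraint 7: m + j = 7. The remaining constraints are straightforward to verify.

Satisfiable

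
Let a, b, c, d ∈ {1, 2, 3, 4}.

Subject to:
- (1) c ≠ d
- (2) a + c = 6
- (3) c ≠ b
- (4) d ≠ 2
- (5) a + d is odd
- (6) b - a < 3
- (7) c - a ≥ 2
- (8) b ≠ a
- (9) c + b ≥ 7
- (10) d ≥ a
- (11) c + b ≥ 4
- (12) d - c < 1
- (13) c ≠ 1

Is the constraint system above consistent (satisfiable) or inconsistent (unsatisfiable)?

Satisfiable

The assignment a = 2, b = 3, c = 4, d = 3 works:
  constraint 2 holds since a + c = 6.
  constraint 6 holds since b - a = 1.
The rest check out directly.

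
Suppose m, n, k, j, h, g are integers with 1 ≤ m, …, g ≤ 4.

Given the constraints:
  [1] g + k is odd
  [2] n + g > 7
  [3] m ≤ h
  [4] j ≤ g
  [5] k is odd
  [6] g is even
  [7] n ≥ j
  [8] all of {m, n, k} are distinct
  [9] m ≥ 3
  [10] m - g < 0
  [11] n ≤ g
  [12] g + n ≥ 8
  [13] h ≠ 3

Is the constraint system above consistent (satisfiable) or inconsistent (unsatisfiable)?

Satisfiable

Setting (m, n, k, j, h, g) = (3, 4, 1, 1, 4, 4) satisfies everything: constraint 2: n + g = 8; constraint 10: m - g = -1, and the others follow.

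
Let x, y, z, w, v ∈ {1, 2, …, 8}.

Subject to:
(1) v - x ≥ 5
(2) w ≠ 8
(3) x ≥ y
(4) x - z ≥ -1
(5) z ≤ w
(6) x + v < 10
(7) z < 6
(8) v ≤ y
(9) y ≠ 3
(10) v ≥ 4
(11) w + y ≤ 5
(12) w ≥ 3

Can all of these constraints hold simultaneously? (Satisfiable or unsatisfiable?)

Unsatisfiable

From constraint 12: w ≥ 3. From constraints 8 and 10: y ≥ v ≥ 4. Hence w + y ≥ 7. But constraint 11 requires w + y ≤ 5, and 5 < 7. Contradiction.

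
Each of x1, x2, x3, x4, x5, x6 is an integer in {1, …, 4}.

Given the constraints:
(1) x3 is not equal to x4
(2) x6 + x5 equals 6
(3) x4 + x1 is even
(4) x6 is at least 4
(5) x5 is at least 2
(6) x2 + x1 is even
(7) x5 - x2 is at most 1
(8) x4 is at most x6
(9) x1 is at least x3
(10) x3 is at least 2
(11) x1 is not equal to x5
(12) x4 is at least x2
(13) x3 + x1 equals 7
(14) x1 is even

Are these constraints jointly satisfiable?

The assignment x1 = 4, x2 = 2, x3 = 3, x4 = 2, x5 = 2, x6 = 4 works:
  constraint 2 holds since x6 + x5 = 6.
  constraint 7 holds since x5 - x2 = 0.
  constraint 13 holds since x3 + x1 = 7.
The rest check out directly.

Satisfiable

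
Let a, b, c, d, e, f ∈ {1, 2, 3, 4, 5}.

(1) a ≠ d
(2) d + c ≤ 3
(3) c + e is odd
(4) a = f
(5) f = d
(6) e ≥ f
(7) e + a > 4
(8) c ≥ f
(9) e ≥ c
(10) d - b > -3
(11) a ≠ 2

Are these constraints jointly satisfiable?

Unsatisfiable

From constraints 4 and 5, a = f = d, so a = d. But constraint 1 says a ≠ d. Contradiction.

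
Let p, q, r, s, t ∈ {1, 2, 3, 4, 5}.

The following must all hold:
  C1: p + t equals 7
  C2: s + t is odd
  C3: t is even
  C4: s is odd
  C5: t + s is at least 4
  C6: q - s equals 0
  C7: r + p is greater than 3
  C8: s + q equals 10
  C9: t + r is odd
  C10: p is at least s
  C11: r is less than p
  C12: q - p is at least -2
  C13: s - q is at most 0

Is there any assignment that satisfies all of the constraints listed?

Satisfiable

Try p = 5, q = 5, r = 1, s = 5, t = 2.
Check constraint 1: p + t = 7; constraint 5: t + s = 7; constraint 6: q - s = 0. The remaining constraints are straightforward to verify.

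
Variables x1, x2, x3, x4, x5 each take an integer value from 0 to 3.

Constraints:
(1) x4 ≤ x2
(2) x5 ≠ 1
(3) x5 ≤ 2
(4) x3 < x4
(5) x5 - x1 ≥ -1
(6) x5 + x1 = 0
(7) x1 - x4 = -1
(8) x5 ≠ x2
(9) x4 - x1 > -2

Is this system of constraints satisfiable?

Satisfiable

Setting (x1, x2, x3, x4, x5) = (0, 2, 0, 1, 0) satisfies everything: constraint 5: x5 - x1 = 0; constraint 6: x5 + x1 = 0, and the others follow.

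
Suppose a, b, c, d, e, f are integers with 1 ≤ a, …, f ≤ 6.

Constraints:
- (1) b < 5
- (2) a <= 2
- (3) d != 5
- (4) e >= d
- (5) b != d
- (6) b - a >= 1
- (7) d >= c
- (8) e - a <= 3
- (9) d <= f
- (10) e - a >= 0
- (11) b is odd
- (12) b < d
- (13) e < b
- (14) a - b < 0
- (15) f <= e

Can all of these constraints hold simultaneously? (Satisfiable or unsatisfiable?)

Constraints 9, 12, 13, and 15 give d ≤ f, f ≤ e, e < b, b < d. Chaining: d ≤ f ≤ e < b < d, which forces d < d — impossible.

Unsatisfiable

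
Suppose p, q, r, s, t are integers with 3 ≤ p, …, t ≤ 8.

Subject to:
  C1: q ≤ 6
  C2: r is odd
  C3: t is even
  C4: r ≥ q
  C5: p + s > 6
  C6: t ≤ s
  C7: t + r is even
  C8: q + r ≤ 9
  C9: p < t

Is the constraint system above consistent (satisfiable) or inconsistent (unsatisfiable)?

Constraint 3 makes t even and constraint 2 makes r odd, so t + r must be odd. Constraint 7 says t + r is even — contradiction.

Unsatisfiable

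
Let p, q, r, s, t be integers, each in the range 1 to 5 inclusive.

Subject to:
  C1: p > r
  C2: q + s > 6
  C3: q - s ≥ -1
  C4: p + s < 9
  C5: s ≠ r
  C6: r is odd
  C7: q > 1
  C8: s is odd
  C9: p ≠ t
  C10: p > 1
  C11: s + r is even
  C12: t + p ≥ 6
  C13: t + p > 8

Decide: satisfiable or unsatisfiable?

Take p = 5, q = 5, r = 1, s = 3, t = 4. Then constraint 2: q + s = 8; constraint 3: q - s = 2; constraint 4: p + s = 8, and every other listed constraint is also met.

Satisfiable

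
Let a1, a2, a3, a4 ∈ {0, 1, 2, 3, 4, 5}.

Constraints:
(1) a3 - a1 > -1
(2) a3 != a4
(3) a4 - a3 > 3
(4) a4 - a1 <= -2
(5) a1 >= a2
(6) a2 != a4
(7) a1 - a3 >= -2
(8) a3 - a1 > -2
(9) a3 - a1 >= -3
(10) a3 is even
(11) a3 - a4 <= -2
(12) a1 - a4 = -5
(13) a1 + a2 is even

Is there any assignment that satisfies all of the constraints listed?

Unsatisfiable

Constraints 4, 9, and 11 give a4 − a3 ≥ 2, a3 − a1 ≥ -3, a1 − a4 ≥ 2.
Adding all 3 inequalities: the left sides telescope to 0, and the right sides sum to 2 + (-3) + 2 = 1. So 0 ≥ 1, which is false.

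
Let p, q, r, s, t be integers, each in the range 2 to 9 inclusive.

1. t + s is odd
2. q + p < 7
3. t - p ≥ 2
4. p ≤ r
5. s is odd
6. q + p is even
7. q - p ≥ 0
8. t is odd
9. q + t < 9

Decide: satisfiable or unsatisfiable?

Constraint 8 makes t odd and constraint 5 makes s odd, so t + s must be even. Constraint 1 says t + s is odd — contradiction.

Unsatisfiable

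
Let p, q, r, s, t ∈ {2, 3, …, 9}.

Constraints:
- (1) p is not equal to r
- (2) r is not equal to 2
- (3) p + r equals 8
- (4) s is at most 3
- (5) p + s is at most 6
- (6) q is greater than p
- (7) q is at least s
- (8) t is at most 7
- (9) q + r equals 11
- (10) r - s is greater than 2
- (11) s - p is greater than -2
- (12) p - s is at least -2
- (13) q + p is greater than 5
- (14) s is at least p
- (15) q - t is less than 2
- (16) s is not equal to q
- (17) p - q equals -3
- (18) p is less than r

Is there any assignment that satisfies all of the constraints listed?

Setting (p, q, r, s, t) = (2, 5, 6, 2, 6) satisfies everything: constraint 3: p + r = 8; constraint 5: p + s = 4, and the others follow.

Satisfiable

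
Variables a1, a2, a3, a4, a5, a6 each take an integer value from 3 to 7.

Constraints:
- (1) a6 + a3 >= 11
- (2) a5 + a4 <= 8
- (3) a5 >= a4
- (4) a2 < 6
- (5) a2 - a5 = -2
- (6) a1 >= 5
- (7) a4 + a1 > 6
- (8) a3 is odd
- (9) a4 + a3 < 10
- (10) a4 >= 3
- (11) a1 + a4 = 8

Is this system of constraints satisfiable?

The assignment a1 = 5, a2 = 3, a3 = 5, a4 = 3, a5 = 5, a6 = 6 works:
  constraint 1 holds since a6 + a3 = 11.
  constraint 2 holds since a5 + a4 = 8.
The rest check out directly.

Satisfiable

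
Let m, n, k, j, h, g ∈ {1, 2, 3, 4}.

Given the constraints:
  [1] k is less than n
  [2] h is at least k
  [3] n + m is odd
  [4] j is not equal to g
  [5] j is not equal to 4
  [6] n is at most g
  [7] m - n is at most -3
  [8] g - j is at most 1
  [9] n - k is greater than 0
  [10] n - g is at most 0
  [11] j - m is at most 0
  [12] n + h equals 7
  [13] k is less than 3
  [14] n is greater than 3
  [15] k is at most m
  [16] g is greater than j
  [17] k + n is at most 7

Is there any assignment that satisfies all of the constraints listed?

Unsatisfiable

Constraints 7, 8, 10, and 11 give m − j ≥ 0, j − g ≥ -1, g − n ≥ 0, n − m ≥ 3.
Adding all 4 inequalities: the left sides telescope to 0, and the right sides sum to 0 + (-1) + 0 + 3 = 2. So 0 ≥ 2, which is false.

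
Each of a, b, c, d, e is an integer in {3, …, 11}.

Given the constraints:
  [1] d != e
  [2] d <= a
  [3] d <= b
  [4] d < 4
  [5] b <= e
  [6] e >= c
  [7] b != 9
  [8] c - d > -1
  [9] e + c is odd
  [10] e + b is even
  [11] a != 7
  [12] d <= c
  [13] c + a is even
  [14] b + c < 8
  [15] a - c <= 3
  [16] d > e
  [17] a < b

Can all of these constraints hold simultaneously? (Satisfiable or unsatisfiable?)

Unsatisfiable

Constraints 2, 5, 16, and 17 give e < d, d ≤ a, a < b, b ≤ e. Chaining: e < d ≤ a < b ≤ e, which forces e < e — impossible.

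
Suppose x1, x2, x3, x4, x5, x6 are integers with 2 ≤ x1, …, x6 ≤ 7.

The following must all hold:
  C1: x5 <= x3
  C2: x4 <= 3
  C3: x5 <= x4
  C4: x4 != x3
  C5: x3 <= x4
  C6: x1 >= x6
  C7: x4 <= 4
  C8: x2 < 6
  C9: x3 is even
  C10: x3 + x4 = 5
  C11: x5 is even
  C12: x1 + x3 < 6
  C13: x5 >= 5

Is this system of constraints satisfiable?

Unsatisfiable

From constraints 1 and 13: x3 ≥ x5 and x5 ≥ 5, so x3 ≥ 5. From constraints 5 and 7: x3 ≤ x4 and x4 ≤ 4, so x3 ≤ 4. But 4 < 5, so no value of x3 works.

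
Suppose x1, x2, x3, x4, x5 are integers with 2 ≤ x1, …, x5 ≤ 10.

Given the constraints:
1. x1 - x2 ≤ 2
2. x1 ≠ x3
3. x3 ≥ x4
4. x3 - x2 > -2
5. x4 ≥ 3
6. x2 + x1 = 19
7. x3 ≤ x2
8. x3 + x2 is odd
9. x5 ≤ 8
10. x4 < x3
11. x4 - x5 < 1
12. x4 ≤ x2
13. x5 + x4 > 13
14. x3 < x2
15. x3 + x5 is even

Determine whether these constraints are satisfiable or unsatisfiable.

Try x1 = 10, x2 = 9, x3 = 8, x4 = 6, x5 = 8.
Check constraint 1: x1 - x2 = 1; constraint 4: x3 - x2 = -1. The remaining constraints are straightforward to verify.

Satisfiable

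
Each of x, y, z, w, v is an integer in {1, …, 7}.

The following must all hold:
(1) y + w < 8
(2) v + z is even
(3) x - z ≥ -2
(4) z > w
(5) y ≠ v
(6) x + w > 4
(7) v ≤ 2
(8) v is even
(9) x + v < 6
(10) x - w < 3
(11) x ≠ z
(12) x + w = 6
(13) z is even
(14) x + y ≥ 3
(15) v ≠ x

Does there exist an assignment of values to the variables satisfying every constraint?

Satisfiable

One satisfying assignment is x = 3, y = 3, z = 4, w = 3, v = 2.
For the less obvious constraints — constraint 1: y + w = 6; constraint 3: x - z = -1; constraint 6: x + w = 6 — and the others hold by inspection.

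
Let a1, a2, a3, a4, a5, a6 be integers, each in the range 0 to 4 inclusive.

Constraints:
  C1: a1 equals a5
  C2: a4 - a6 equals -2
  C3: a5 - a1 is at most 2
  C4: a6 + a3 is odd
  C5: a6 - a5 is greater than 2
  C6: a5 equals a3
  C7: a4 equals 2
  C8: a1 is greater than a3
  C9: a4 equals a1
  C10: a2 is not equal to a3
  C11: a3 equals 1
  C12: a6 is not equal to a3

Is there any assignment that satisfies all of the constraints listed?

Unsatisfiable

Constraint 7 fixes a4 = 2 and constraint 11 fixes a3 = 1. Constraints 1, 6, and 9 give a4 = a1 = a5 = a3, so a4 = a3. But 2 ≠ 1 — contradiction.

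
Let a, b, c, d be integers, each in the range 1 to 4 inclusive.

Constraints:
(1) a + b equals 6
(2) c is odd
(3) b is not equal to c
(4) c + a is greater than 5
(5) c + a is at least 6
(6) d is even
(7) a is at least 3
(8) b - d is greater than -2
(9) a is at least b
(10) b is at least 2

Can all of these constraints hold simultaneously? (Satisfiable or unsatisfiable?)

Try a = 4, b = 2, c = 3, d = 2.
Check constraint 1: a + b = 6; constraint 4: c + a = 7. The remaining constraints are straightforward to verify.

Satisfiable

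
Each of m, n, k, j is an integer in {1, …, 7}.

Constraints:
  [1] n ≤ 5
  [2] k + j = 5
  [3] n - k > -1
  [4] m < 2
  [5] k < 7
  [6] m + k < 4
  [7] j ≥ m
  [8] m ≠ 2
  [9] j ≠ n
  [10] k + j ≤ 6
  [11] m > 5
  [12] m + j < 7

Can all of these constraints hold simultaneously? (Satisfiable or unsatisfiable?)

From constraint 11: m ≥ 6. From constraint 4: m ≤ 1. But 1 < 6, so no value of m works.

Unsatisfiable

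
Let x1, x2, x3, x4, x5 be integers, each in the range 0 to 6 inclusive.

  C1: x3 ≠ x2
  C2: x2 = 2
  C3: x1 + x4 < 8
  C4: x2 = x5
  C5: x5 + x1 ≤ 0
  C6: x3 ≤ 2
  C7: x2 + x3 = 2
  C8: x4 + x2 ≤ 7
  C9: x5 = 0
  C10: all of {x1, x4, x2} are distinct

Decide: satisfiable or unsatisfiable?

Constraint 2 fixes x2 = 2 and constraint 9 fixes x5 = 0, but constraint 4 requires x2 = x5. Since 2 ≠ 0, contradiction.

Unsatisfiable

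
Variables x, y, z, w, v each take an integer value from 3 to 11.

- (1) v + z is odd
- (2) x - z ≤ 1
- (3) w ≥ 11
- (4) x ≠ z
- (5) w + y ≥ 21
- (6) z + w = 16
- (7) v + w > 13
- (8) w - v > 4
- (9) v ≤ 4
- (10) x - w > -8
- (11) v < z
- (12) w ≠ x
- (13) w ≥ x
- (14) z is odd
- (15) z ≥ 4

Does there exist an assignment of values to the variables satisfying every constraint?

Take x = 6, y = 10, z = 5, w = 11, v = 4. Then constraint 2: x - z = 1; constraint 5: w + y = 21, and every other listed constraint is also met.

Satisfiable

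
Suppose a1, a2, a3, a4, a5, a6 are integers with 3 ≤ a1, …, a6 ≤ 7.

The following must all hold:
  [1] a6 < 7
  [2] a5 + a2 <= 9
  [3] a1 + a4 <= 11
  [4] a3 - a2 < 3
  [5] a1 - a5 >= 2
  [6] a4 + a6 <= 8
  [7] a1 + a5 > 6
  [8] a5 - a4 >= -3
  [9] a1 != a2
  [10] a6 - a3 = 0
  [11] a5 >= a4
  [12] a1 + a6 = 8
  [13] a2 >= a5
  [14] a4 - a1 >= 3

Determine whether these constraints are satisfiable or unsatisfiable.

Unsatisfiable

Constraints 5, 8, and 14 give a1 − a5 ≥ 2, a5 − a4 ≥ -3, a4 − a1 ≥ 3.
Adding all 3 inequalities: the left sides telescope to 0, and the right sides sum to 2 + (-3) + 3 = 2. So 0 ≥ 2, which is false.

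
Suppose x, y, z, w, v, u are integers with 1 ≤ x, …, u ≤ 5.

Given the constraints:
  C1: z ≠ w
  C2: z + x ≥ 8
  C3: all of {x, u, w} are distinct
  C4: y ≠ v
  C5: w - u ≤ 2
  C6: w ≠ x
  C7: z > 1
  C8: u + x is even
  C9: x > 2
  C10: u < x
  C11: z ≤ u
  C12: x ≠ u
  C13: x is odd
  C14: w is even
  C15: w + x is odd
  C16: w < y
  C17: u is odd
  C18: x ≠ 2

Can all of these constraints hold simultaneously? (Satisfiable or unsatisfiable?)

Satisfiable

Take x = 5, y = 5, z = 3, w = 4, v = 3, u = 3. Then constraint 2: z + x = 8; constraint 5: w - u = 1, and every other listed constraint is also met.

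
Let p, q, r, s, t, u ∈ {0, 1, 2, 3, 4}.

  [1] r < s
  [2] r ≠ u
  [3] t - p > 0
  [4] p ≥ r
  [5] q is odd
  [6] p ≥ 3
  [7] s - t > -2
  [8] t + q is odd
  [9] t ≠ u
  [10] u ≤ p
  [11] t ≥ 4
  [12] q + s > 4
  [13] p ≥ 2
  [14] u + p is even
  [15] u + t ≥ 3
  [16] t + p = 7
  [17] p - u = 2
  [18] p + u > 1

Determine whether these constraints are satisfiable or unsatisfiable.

Satisfiable

One satisfying assignment is p = 3, q = 1, r = 0, s = 4, t = 4, u = 1.
For the less obvious constraints — constraint 3: t - p = 1; constraint 7: s - t = 0; constraint 12: q + s = 5 — and the others hold by inspection.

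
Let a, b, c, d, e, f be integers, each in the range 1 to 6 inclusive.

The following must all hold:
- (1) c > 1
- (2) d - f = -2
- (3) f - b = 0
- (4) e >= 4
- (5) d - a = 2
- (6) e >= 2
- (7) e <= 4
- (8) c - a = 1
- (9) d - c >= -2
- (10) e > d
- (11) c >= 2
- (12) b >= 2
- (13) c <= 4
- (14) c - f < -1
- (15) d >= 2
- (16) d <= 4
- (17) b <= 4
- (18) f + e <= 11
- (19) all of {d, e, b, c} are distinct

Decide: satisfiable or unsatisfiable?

Unsatisfiable

Constraints 6, 7, 11, 12, 13, 15, 16, and 17 confine each of d, e, b, c to the 3 values {2, …, 4}.
Constraint 19 requires all 4 of them to be distinct, but only 3 values are available — impossible by the pigeonhole principle.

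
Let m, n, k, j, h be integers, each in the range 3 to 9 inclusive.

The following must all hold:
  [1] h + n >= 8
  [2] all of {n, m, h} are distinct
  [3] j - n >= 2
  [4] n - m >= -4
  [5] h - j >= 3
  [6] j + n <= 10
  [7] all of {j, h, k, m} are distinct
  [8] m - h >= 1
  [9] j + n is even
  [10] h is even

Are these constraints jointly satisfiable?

Constraints 3, 4, 5, and 8 give m − h ≥ 1, h − j ≥ 3, j − n ≥ 2, n − m ≥ -4.
Adding all 4 inequalities: the left sides telescope to 0, and the right sides sum to 1 + 3 + 2 + (-4) = 2. So 0 ≥ 2, which is false.

Unsatisfiable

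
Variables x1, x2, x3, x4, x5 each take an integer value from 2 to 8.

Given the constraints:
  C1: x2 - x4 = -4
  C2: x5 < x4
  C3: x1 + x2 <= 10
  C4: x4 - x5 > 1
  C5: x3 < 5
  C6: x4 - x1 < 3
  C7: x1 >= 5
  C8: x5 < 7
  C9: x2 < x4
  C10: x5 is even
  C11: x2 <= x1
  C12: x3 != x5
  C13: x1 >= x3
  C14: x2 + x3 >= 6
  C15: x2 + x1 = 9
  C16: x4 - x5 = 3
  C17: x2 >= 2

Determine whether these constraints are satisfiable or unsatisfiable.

The assignment x1 = 6, x2 = 3, x3 = 3, x4 = 7, x5 = 4 works:
  constraint 1 holds since x2 - x4 = -4.
  constraint 3 holds since x1 + x2 = 9.
  constraint 4 holds since x4 - x5 = 3.
The rest check out directly.

Satisfiable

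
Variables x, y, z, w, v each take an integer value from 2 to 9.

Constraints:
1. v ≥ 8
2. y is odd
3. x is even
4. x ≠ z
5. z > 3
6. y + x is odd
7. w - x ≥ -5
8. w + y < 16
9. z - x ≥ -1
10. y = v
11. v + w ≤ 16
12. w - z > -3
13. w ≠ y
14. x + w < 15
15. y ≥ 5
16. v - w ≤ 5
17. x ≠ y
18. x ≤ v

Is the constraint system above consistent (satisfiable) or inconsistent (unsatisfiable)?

Setting (x, y, z, w, v) = (8, 9, 7, 5, 9) satisfies everything: constraint 7: w - x = -3; constraint 8: w + y = 14; constraint 9: z - x = -1, and the others follow.

Satisfiable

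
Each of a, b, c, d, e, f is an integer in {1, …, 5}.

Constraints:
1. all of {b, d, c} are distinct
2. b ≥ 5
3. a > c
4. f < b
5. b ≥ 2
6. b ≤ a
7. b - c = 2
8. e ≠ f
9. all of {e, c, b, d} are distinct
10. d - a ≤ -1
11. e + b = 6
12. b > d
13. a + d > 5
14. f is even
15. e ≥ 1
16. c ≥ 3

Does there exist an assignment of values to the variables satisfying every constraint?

Try a = 5, b = 5, c = 3, d = 2, e = 1, f = 2.
Check constraint 7: b - c = 2; constraint 10: d - a = -3; constraint 11: e + b = 6. The remaining constraints are straightforward to verify.

Satisfiable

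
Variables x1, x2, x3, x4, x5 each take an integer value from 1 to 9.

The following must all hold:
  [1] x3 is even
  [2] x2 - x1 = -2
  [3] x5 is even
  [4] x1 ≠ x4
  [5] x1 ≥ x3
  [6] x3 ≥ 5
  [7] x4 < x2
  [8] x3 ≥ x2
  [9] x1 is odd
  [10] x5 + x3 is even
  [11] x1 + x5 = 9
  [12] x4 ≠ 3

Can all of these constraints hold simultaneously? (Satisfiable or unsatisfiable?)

Satisfiable

Setting (x1, x2, x3, x4, x5) = (7, 5, 6, 1, 2) satisfies everything: constraint 2: x2 - x1 = -2; constraint 11: x1 + x5 = 9, and the others follow.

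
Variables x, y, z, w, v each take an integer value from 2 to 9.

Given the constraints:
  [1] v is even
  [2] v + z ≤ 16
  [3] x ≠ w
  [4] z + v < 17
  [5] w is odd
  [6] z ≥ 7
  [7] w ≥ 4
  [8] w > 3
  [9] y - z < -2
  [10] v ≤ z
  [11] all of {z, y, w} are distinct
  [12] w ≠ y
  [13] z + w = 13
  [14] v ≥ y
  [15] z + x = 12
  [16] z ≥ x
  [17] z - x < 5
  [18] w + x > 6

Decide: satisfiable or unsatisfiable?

Setting (x, y, z, w, v) = (4, 4, 8, 5, 8) satisfies everything: constraint 2: v + z = 16; constraint 4: z + v = 16; constraint 9: y - z = -4, and the others follow.

Satisfiable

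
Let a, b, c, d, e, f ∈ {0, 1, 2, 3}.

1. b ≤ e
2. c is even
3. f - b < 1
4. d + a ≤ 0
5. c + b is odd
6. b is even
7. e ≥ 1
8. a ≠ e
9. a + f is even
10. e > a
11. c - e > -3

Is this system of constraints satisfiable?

Constraint 2 makes c even and constraint 6 makes b even, so c + b must be even. Constraint 5 says c + b is odd — contradiction.

Unsatisfiable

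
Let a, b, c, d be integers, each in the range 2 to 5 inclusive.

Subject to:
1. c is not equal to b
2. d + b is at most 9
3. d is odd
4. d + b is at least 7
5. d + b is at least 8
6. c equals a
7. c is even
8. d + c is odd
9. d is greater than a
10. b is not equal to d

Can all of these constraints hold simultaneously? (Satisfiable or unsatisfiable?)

Satisfiable

Take a = 4, b = 3, c = 4, d = 5. Then constraint 2: d + b = 8; constraint 4: d + b = 8, and every other listed constraint is also met.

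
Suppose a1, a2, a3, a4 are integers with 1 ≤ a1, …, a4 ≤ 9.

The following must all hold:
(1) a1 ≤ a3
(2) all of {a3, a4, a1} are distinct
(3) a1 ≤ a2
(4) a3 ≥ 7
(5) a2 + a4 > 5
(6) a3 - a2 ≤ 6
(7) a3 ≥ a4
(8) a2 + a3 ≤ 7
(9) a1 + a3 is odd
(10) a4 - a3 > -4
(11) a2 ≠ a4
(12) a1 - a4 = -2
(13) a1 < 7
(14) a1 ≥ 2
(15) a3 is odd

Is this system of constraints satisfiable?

Unsatisfiable

From constraints 3 and 14: a2 ≥ a1 ≥ 2. From constraint 4: a3 ≥ 7. Hence a2 + a3 ≥ 9. But constraint 8 requires a2 + a3 ≤ 7, and 7 < 9. Contradiction.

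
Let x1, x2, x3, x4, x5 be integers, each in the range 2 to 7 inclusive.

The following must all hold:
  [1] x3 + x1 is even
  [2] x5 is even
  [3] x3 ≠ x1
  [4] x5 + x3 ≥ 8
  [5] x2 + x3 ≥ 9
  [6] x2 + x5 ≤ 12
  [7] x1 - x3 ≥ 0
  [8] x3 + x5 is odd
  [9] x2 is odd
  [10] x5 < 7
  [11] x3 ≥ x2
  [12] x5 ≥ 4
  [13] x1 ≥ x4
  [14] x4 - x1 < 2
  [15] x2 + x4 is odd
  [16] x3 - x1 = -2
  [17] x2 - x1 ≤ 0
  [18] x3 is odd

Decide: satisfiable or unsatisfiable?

Satisfiable

Setting (x1, x2, x3, x4, x5) = (7, 5, 5, 6, 6) satisfies everything: constraint 4: x5 + x3 = 11; constraint 5: x2 + x3 = 10; constraint 6: x2 + x5 = 11, and the others follow.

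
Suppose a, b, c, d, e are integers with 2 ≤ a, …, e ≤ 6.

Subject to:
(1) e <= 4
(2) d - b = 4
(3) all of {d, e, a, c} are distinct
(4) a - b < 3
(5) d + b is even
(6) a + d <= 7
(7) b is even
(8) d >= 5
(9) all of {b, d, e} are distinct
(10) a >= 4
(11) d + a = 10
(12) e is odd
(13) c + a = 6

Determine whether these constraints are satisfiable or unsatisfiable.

Unsatisfiable

From constraint 10: a ≥ 4. From constraint 8: d ≥ 5. Hence a + d ≥ 9. But constraint 6 requires a + d ≤ 7, and 7 < 9. Contradiction.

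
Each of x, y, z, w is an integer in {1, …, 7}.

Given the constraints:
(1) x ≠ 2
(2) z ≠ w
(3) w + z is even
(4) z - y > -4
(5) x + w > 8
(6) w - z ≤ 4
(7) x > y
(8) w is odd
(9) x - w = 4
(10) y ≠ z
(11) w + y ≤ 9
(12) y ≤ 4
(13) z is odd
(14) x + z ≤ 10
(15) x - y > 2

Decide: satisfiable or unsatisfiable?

Take x = 7, y = 4, z = 1, w = 3. Then constraint 4: z - y = -3; constraint 5: x + w = 10; constraint 6: w - z = 2, and every other listed constraint is also met.

Satisfiable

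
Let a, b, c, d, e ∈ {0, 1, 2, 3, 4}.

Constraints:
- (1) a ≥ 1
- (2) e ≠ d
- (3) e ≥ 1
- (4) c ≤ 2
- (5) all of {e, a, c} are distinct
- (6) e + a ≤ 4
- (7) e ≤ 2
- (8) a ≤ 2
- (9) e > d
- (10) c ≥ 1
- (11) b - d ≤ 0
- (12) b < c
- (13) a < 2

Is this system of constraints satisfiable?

Unsatisfiable

Constraints 1, 3, 4, 7, 8, and 10 confine each of e, a, c to the 2 values {1, 2}.
Constraint 5 requires all 3 of them to be distinct, but only 2 values are available — impossible by the pigeonhole principle.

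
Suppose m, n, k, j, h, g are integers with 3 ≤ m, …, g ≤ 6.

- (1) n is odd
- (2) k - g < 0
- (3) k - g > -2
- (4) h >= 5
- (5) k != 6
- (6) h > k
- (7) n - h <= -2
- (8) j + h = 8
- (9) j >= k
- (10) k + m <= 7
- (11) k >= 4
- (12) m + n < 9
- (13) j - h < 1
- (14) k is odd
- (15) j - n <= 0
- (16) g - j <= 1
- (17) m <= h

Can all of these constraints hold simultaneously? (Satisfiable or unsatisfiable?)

From constraints 9 and 11: j ≥ k ≥ 4. From constraint 4: h ≥ 5. Hence j + h ≥ 9. But constraint 8 requires j + h = 8, and 8 < 9. Contradiction.

Unsatisfiable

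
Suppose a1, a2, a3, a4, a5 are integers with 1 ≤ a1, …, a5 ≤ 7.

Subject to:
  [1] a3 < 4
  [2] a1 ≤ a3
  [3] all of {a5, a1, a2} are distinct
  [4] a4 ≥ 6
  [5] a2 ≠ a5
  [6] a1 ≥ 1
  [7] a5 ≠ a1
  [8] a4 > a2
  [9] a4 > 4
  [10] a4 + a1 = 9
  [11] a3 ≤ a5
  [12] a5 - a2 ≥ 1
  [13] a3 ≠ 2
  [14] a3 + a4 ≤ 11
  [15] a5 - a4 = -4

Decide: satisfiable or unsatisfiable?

Satisfiable

One satisfying assignment is a1 = 2, a2 = 1, a3 = 3, a4 = 7, a5 = 3.
For the less obvious constraints — constraint 10: a4 + a1 = 9; constraint 12: a5 - a2 = 2; constraint 14: a3 + a4 = 10 — and the others hold by inspection.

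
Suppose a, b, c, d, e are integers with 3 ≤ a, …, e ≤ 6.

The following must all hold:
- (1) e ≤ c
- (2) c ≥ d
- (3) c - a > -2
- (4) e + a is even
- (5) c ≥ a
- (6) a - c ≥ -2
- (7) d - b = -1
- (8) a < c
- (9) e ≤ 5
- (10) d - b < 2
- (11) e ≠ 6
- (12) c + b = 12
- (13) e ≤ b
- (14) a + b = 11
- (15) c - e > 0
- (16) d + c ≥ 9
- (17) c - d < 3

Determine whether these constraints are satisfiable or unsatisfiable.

One satisfying assignment is a = 5, b = 6, c = 6, d = 5, e = 3.
For the less obvious constraints — constraint 3: c - a = 1; constraint 6: a - c = -1 — and the others hold by inspection.

Satisfiable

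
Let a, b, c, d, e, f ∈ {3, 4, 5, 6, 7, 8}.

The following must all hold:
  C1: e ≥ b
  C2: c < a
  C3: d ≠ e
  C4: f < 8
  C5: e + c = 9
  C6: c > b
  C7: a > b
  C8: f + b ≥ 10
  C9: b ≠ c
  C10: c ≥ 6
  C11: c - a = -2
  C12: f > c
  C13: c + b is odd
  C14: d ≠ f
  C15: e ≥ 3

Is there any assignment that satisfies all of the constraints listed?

Satisfiable

Try a = 8, b = 3, c = 6, d = 6, e = 3, f = 7.
Check constraint 5: e + c = 9; constraint 8: f + b = 10; constraint 11: c - a = -2. The remaining constraints are straightforward to verify.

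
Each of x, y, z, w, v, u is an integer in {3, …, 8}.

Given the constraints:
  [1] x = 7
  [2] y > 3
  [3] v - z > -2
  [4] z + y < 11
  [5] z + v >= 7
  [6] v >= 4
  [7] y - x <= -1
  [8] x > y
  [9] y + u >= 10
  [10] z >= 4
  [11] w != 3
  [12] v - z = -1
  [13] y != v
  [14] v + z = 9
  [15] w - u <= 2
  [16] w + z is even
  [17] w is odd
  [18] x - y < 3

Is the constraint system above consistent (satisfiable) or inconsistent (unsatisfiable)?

Satisfiable

The assignment x = 7, y = 5, z = 5, w = 5, v = 4, u = 5 works:
  constraint 3 holds since v - z = -1.
  constraint 4 holds since z + y = 10.
  constraint 5 holds since z + v = 9.
The rest check out directly.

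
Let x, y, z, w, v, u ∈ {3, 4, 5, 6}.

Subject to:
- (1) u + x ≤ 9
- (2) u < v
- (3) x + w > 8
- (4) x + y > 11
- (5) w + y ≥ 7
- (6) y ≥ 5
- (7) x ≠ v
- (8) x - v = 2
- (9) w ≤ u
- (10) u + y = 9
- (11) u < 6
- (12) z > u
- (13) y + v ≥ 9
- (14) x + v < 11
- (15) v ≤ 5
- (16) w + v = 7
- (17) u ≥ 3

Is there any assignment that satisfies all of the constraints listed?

Take x = 6, y = 6, z = 6, w = 3, v = 4, u = 3. Then constraint 1: u + x = 9; constraint 3: x + w = 9; constraint 4: x + y = 12, and every other listed constraint is also met.

Satisfiable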